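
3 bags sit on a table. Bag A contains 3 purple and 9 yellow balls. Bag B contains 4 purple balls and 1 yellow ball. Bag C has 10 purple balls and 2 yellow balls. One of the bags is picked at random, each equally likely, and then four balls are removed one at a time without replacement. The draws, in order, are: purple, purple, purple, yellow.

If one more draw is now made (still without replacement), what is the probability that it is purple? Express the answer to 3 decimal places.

Under each hypothesis, the probability of the observed sequence is: P(data | bag A) = (3/12)(2/11)(1/10)(9/9) = 1/220; P(data | bag B) = (4/5)(3/4)(2/3)(1/2) = 1/5; P(data | bag C) = (10/12)(9/11)(8/10)(2/9) = 4/33.
The prior-weighted likelihoods are 1/3 · 1/220 = 1/660, 1/3 · 1/5 = 1/15, 1/3 · 4/33 = 4/99; with total 43/396.
The posterior is then P(bag A | data) = 3/215, P(bag B | data) = 132/215, P(bag C | data) = 16/43.
The predictive probability is P(purple next | data) = (0)(3/215) + (1)(132/215) + (7/8)(16/43) = 202/215.

0.940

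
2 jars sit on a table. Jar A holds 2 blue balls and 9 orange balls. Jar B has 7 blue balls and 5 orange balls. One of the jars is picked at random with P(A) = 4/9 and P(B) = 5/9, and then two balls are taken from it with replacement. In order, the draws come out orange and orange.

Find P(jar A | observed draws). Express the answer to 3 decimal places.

0.755

Under each hypothesis, the probability of the observed sequence is: P(data | jar A) = (9/11)(9/11) = 0.66942; P(data | jar B) = (5/12)(5/12) = 0.17361.
Weighting by the prior gives 4/9 · 0.66942 = 0.29752, 5/9 · 0.17361 = 0.096451; summing to 0.39397.
By Bayes' rule, P(jar A | data) = (0.29752) / (0.39397) = 0.75518.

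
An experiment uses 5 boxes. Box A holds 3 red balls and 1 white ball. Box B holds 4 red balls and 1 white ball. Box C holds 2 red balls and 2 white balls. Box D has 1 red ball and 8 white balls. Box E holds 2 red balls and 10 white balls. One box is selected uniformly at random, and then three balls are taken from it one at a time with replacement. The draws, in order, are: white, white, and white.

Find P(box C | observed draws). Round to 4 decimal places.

0.0874

The likelihood of the observed sequence under each hypothesis: P(data | box A) = (1/4)(1/4)(1/4) = 0.015625; P(data | box B) = (1/5)(1/5)(1/5) = 0.008; P(data | box C) = (2/4)(2/4)(2/4) = 0.125; P(data | box D) = (8/9)(8/9)(8/9) = 0.70233; P(data | box E) = (10/12)(10/12)(10/12) = 0.5787.
Multiplying each by its prior: 1/5 · 0.015625 = 0.003125, 1/5 · 0.008 = 0.0016, 1/5 · 0.125 = 0.025, 1/5 · 0.70233 = 0.14047, 1/5 · 0.5787 = 0.11574; these sum to 0.28593.
Therefore the posterior P(box C | data) = (0.025) / (0.28593) = 0.087433.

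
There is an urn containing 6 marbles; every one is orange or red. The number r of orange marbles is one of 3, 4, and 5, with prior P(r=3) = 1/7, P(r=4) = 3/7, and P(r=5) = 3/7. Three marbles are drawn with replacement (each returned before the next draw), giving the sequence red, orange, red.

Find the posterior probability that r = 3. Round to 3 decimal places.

0.300

Under each hypothesis, the probability of the observed sequence is: P(data | r = 3) = (3/6)(3/6)(3/6) = 1/8; P(data | r = 4) = (2/6)(4/6)(2/6) = 2/27; P(data | r = 5) = (1/6)(5/6)(1/6) = 5/216.
The prior-weighted likelihoods are 1/7 · 1/8 = 1/56, 3/7 · 2/27 = 2/63, 3/7 · 5/216 = 5/504; summing to 5/84.
So P(r = 3 | data) = (1/56) / (5/84) = 3/10.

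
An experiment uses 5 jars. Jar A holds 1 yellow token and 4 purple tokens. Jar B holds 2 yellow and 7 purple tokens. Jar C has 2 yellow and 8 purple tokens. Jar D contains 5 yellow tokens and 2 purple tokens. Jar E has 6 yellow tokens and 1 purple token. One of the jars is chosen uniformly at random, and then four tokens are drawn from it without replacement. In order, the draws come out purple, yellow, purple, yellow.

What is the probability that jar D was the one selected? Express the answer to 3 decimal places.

0.488

Compute the likelihood of the observed sequence for each case: P(data | jar A) = (4/5)(1/4)(3/3)(0/2) = 0; P(data | jar B) = (7/9)(2/8)(6/7)(1/6) = 0.027778; P(data | jar C) = (8/10)(2/9)(7/8)(1/7) = 0.022222; P(data | jar D) = (2/7)(5/6)(1/5)(4/4) = 0.047619; P(data | jar E) = (1/7)(6/6)(0/5) = 0.
The prior-weighted likelihoods are 1/5 · 0 = 0, 1/5 · 0.027778 = 0.0055556, 1/5 · 0.022222 = 0.0044444, 1/5 · 0.047619 = 0.0095238, 1/5 · 0 = 0; these sum to 0.019524.
By Bayes' rule, P(jar D | data) = (0.0095238) / (0.019524) = 0.4878.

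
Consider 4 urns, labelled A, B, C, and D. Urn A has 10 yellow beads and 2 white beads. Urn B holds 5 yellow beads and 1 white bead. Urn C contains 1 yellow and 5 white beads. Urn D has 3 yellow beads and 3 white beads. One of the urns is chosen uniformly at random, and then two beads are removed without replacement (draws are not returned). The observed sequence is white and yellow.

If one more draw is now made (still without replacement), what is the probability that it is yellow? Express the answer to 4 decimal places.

0.5772

The likelihood of the observed sequence under each hypothesis: P(data | urn A) = (2/12)(10/11) = 0.15152; P(data | urn B) = (1/6)(5/5) = 0.16667; P(data | urn C) = (5/6)(1/5) = 0.16667; P(data | urn D) = (3/6)(3/5) = 0.3.
Multiplying each by its prior: 1/4 · 0.15152 = 0.037879, 1/4 · 0.16667 = 0.041667, 1/4 · 0.16667 = 0.041667, 1/4 · 0.3 = 0.075; with total 0.19621.
Normalising, the posterior is P(urn A | data) = 0.19305, P(urn B | data) = 0.21236, P(urn C | data) = 0.21236, P(urn D | data) = 0.38224.
The predictive probability is P(yellow next | data) = (9/10)(0.19305) + (1)(0.21236) + (0)(0.21236) + (1/2)(0.38224) = 0.57722.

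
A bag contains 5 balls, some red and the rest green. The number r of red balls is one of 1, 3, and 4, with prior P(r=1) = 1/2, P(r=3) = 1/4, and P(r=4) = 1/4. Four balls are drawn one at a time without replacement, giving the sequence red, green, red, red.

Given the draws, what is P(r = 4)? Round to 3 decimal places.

0.667

The likelihood of the observed sequence under each hypothesis: P(data | r = 1) = (1/5)(4/4)(0/3) = 0; P(data | r = 3) = (3/5)(2/4)(2/3)(1/2) = 1/10; P(data | r = 4) = (4/5)(1/4)(3/3)(2/2) = 1/5.
The prior-weighted likelihoods are 1/2 · 0 = 0, 1/4 · 1/10 = 1/40, 1/4 · 1/5 = 1/20; these sum to 3/40.
Therefore the posterior P(r = 4 | data) = (1/20) / (3/40) = 2/3.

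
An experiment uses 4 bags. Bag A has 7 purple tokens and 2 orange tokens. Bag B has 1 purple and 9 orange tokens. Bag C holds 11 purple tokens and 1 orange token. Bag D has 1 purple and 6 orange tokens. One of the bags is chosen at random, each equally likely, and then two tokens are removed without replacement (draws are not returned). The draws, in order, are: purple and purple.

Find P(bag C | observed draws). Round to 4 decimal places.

0.5882

Compute the likelihood of the observed sequence for each case: P(data | bag A) = (7/9)(6/8) = 7/12; P(data | bag B) = (1/10)(0/9) = 0; P(data | bag C) = (11/12)(10/11) = 5/6; P(data | bag D) = (1/7)(0/6) = 0.
Weighting by the prior gives 1/4 · 7/12 = 7/48, 1/4 · 0 = 0, 1/4 · 5/6 = 5/24, 1/4 · 0 = 0; summing to 17/48.
Hence P(bag C | data) = (5/24) / (17/48) = 10/17.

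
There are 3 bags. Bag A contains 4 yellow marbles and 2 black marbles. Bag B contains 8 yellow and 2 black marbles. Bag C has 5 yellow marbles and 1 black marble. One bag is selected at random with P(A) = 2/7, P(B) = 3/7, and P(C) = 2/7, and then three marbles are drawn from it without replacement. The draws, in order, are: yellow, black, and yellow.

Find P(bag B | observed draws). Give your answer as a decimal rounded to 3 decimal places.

0.389

For each hypothesis, P(data | H) works out to: P(data | bag A) = (4/6)(2/5)(3/4) = 1/5; P(data | bag B) = (8/10)(2/9)(7/8) = 7/45; P(data | bag C) = (5/6)(1/5)(4/4) = 1/6.
Multiplying each by its prior: 2/7 · 1/5 = 2/35, 3/7 · 7/45 = 1/15, 2/7 · 1/6 = 1/21; with total 6/35.
So P(bag B | data) = (1/15) / (6/35) = 7/18.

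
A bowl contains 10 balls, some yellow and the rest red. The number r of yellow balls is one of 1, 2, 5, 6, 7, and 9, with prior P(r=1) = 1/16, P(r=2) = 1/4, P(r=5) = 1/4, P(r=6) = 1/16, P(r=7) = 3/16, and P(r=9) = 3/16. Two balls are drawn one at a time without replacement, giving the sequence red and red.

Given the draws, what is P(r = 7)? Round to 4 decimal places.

0.0443

The likelihood of the observed sequence under each hypothesis: P(data | r = 1) = (9/10)(8/9) = 4/5; P(data | r = 2) = (8/10)(7/9) = 28/45; P(data | r = 5) = (5/10)(4/9) = 2/9; P(data | r = 6) = (4/10)(3/9) = 2/15; P(data | r = 7) = (3/10)(2/9) = 1/15; P(data | r = 9) = (1/10)(0/9) = 0.
Weighting by the prior gives 1/16 · 4/5 = 1/20, 1/4 · 28/45 = 7/45, 1/4 · 2/9 = 1/18, 1/16 · 2/15 = 1/120, 3/16 · 1/15 = 1/80, 3/16 · 0 = 0; with total 203/720.
Hence P(r = 7 | data) = (1/80) / (203/720) = 9/203.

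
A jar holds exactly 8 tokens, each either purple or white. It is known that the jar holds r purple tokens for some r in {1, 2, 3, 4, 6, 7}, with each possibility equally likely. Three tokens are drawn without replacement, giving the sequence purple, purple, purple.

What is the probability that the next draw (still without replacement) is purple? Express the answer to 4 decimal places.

0.6800

Under each hypothesis, the probability of the observed sequence is: P(data | r = 1) = (1/8)(0/7) = 0; P(data | r = 2) = (2/8)(1/7)(0/6) = 0; P(data | r = 3) = (3/8)(2/7)(1/6) = 1/56; P(data | r = 4) = (4/8)(3/7)(2/6) = 1/14; P(data | r = 6) = (6/8)(5/7)(4/6) = 5/14; P(data | r = 7) = (7/8)(6/7)(5/6) = 5/8.
Multiplying each by its prior: 1/6 · 0 = 0, 1/6 · 0 = 0, 1/6 · 1/56 = 1/336, 1/6 · 1/14 = 1/84, 1/6 · 5/14 = 5/84, 1/6 · 5/8 = 5/48; summing to 5/28.
Normalising, the posterior is P(r = 1 | data) = 0, P(r = 2 | data) = 0, P(r = 3 | data) = 1/60, P(r = 4 | data) = 1/15, P(r = 6 | data) = 1/3, P(r = 7 | data) = 7/12.
So P(purple next | data) = Σ P(purple next | H) P(H | data) = (0)(1/60) + (1/5)(1/15) + (3/5)(1/3) + (4/5)(7/12) = 17/25.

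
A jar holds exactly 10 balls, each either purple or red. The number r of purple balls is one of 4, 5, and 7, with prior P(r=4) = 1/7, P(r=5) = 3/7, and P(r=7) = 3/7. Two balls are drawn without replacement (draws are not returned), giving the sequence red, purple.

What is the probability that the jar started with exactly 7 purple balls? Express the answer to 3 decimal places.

0.389

Compute the likelihood of the observed sequence for each case: P(data | r = 4) = (6/10)(4/9) = 4/15; P(data | r = 5) = (5/10)(5/9) = 5/18; P(data | r = 7) = (3/10)(7/9) = 7/30.
Multiplying each by its prior: 1/7 · 4/15 = 4/105, 3/7 · 5/18 = 5/42, 3/7 · 7/30 = 1/10; with total 9/35.
So P(r = 7 | data) = (1/10) / (9/35) = 7/18.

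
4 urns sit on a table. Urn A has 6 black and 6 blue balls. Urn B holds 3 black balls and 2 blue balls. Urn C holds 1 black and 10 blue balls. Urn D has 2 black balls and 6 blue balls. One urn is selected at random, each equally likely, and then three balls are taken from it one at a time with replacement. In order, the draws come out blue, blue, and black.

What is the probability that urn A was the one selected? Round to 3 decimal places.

The likelihood of the observed sequence under each hypothesis: P(data | urn A) = (6/12)(6/12)(6/12) = 0.125; P(data | urn B) = (2/5)(2/5)(3/5) = 0.096; P(data | urn C) = (10/11)(10/11)(1/11) = 0.075131; P(data | urn D) = (6/8)(6/8)(2/8) = 0.14062.
Weighting by the prior gives 1/4 · 0.125 = 0.03125, 1/4 · 0.096 = 0.024, 1/4 · 0.075131 = 0.018783, 1/4 · 0.14062 = 0.035156; with total 0.10919.
So P(urn A | data) = (0.03125) / (0.10919) = 0.2862.

0.286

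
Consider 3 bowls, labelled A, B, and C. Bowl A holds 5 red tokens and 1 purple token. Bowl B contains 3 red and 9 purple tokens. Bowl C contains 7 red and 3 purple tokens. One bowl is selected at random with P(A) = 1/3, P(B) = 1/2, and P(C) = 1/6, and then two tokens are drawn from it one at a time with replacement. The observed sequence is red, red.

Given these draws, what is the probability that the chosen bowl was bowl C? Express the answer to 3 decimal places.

0.237

Compute the likelihood of the observed sequence for each case: P(data | bowl A) = (5/6)(5/6) = 0.69444; P(data | bowl B) = (3/12)(3/12) = 0.0625; P(data | bowl C) = (7/10)(7/10) = 0.49.
The prior-weighted likelihoods are 1/3 · 0.69444 = 0.23148, 1/2 · 0.0625 = 0.03125, 1/6 · 0.49 = 0.081667; summing to 0.3444.
So P(bowl C | data) = (0.081667) / (0.3444) = 0.23713.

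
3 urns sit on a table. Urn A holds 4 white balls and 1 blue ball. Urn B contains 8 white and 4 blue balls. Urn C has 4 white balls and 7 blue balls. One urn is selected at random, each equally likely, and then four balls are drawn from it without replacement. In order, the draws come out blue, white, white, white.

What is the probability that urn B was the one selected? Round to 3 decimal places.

0.338

Compute the likelihood of the observed sequence for each case: P(data | urn A) = (1/5)(4/4)(3/3)(2/2) = 0.2; P(data | urn B) = (4/12)(8/11)(7/10)(6/9) = 0.11313; P(data | urn C) = (7/11)(4/10)(3/9)(2/8) = 0.021212.
The prior-weighted likelihoods are 1/3 · 0.2 = 0.066667, 1/3 · 0.11313 = 0.03771, 1/3 · 0.021212 = 0.0070707; these sum to 0.11145.
Therefore the posterior P(urn B | data) = (0.03771) / (0.11145) = 0.33837.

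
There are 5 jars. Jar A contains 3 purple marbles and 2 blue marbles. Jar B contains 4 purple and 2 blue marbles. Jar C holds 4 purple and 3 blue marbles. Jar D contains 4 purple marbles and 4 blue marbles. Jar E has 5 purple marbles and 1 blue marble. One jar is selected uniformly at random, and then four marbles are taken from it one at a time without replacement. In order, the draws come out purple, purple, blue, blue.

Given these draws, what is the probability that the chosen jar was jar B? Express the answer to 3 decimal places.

For each hypothesis, P(data | H) works out to: P(data | jar A) = (3/5)(2/4)(2/3)(1/2) = 0.1; P(data | jar B) = (4/6)(3/5)(2/4)(1/3) = 0.066667; P(data | jar C) = (4/7)(3/6)(3/5)(2/4) = 0.085714; P(data | jar D) = (4/8)(3/7)(4/6)(3/5) = 0.085714; P(data | jar E) = (5/6)(4/5)(1/4)(0/3) = 0.
Multiplying each by its prior: 1/5 · 0.1 = 0.02, 1/5 · 0.066667 = 0.013333, 1/5 · 0.085714 = 0.017143, 1/5 · 0.085714 = 0.017143, 1/5 · 0 = 0; with total 0.067619.
Therefore the posterior P(jar B | data) = (0.013333) / (0.067619) = 0.19718.

0.197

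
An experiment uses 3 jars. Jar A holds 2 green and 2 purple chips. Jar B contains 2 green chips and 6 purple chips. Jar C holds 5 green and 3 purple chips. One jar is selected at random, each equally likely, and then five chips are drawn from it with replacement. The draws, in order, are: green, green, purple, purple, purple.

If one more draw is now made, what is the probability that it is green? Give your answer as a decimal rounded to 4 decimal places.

The likelihood of the observed sequence under each hypothesis: P(data | jar A) = (2/4)(2/4)(2/4)(2/4)(2/4) = 0.03125; P(data | jar B) = (2/8)(2/8)(6/8)(6/8)(6/8) = 0.026367; P(data | jar C) = (5/8)(5/8)(3/8)(3/8)(3/8) = 0.020599.
Weighting by the prior gives 1/3 · 0.03125 = 0.010417, 1/3 · 0.026367 = 0.0087891, 1/3 · 0.020599 = 0.0068665; summing to 0.026072.
Normalising, the posterior is P(jar A | data) = 0.39953, P(jar B | data) = 0.3371, P(jar C | data) = 0.26336.
So P(green next | data) = Σ P(green next | H) P(H | data) = (1/2)(0.39953) + (1/4)(0.3371) + (5/8)(0.26336) = 0.44864.

0.4486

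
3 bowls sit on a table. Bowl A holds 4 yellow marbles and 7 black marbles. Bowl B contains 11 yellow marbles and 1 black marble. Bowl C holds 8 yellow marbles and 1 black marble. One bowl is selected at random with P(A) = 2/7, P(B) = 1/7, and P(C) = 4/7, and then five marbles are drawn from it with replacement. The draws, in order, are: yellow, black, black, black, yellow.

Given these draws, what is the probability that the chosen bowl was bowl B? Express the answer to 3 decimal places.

0.007

Under each hypothesis, the probability of the observed sequence is: P(data | bowl A) = (4/11)(7/11)(7/11)(7/11)(4/11) = 0.034076; P(data | bowl B) = (11/12)(1/12)(1/12)(1/12)(11/12) = 0.00048627; P(data | bowl C) = (8/9)(1/9)(1/9)(1/9)(8/9) = 0.0010838.
The prior-weighted likelihoods are 2/7 · 0.034076 = 0.009736, 1/7 · 0.00048627 = 6.9467e-05, 4/7 · 0.0010838 = 0.00061934; summing to 0.010425.
Hence P(bowl B | data) = (6.9467e-05) / (0.010425) = 0.0066636.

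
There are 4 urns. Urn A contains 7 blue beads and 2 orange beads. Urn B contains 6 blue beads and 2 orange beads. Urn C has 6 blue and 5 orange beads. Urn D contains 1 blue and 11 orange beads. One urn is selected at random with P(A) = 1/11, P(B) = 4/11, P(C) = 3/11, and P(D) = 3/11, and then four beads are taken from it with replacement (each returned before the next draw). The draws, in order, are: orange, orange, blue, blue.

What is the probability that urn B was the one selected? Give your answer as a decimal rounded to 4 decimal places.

Under each hypothesis, the probability of the observed sequence is: P(data | urn A) = (2/9)(2/9)(7/9)(7/9) = 0.029873; P(data | urn B) = (2/8)(2/8)(6/8)(6/8) = 0.035156; P(data | urn C) = (5/11)(5/11)(6/11)(6/11) = 0.061471; P(data | urn D) = (11/12)(11/12)(1/12)(1/12) = 0.0058353.
The prior-weighted likelihoods are 1/11 · 0.029873 = 0.0027158, 4/11 · 0.035156 = 0.012784, 3/11 · 0.061471 = 0.016765, 3/11 · 0.0058353 = 0.0015914; these sum to 0.033856.
Hence P(urn B | data) = (0.012784) / (0.033856) = 0.3776.

0.3776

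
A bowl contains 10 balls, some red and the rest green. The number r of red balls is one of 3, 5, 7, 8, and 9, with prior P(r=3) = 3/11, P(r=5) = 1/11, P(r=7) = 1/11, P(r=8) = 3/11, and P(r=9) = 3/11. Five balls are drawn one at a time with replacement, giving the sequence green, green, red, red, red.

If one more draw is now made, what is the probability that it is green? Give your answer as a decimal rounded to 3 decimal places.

0.363

Under each hypothesis, the probability of the observed sequence is: P(data | r = 3) = (7/10)(7/10)(3/10)(3/10)(3/10) = 0.01323; P(data | r = 5) = (5/10)(5/10)(5/10)(5/10)(5/10) = 0.03125; P(data | r = 7) = (3/10)(3/10)(7/10)(7/10)(7/10) = 0.03087; P(data | r = 8) = (2/10)(2/10)(8/10)(8/10)(8/10) = 0.02048; P(data | r = 9) = (1/10)(1/10)(9/10)(9/10)(9/10) = 0.00729.
Weighting by the prior gives 3/11 · 0.01323 = 0.0036082, 1/11 · 0.03125 = 0.0028409, 1/11 · 0.03087 = 0.0028064, 3/11 · 0.02048 = 0.0055855, 3/11 · 0.00729 = 0.0019882; with total 0.016829.
The posterior is then P(r = 3 | data) = 0.2144, P(r = 5 | data) = 0.16881, P(r = 7 | data) = 0.16676, P(r = 8 | data) = 0.33189, P(r = 9 | data) = 0.11814.
So P(green next | data) = Σ P(green next | H) P(H | data) = (7/10)(0.2144) + (1/2)(0.16881) + (3/10)(0.16676) + (1/5)(0.33189) + (1/10)(0.11814) = 0.36271.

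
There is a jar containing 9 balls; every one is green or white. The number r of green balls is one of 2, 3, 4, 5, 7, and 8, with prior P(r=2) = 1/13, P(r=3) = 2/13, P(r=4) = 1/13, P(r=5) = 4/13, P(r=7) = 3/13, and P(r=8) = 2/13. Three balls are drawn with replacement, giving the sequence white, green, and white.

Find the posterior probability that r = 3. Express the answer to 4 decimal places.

Under each hypothesis, the probability of the observed sequence is: P(data | r = 2) = (7/9)(2/9)(7/9) = 0.13443; P(data | r = 3) = (6/9)(3/9)(6/9) = 0.14815; P(data | r = 4) = (5/9)(4/9)(5/9) = 0.13717; P(data | r = 5) = (4/9)(5/9)(4/9) = 0.10974; P(data | r = 7) = (2/9)(7/9)(2/9) = 0.038409; P(data | r = 8) = (1/9)(8/9)(1/9) = 0.010974.
The prior-weighted likelihoods are 1/13 · 0.13443 = 0.010341, 2/13 · 0.14815 = 0.022792, 1/13 · 0.13717 = 0.010552, 4/13 · 0.10974 = 0.033766, 3/13 · 0.038409 = 0.0088636, 2/13 · 0.010974 = 0.0016883; summing to 0.088003.
By Bayes' rule, P(r = 3 | data) = (0.022792) / (0.088003) = 0.25899.

0.2590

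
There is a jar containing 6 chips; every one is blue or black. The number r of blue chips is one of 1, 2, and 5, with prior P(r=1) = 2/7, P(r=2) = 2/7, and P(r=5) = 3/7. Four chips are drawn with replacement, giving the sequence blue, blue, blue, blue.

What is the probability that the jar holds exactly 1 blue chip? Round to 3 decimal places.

0.001

Compute the likelihood of the observed sequence for each case: P(data | r = 1) = (1/6)(1/6)(1/6)(1/6) = 0.0007716; P(data | r = 2) = (2/6)(2/6)(2/6)(2/6) = 0.012346; P(data | r = 5) = (5/6)(5/6)(5/6)(5/6) = 0.48225.
Weighting by the prior gives 2/7 · 0.0007716 = 0.00022046, 2/7 · 0.012346 = 0.0035273, 3/7 · 0.48225 = 0.20668; summing to 0.21043.
Hence P(r = 1 | data) = (0.00022046) / (0.21043) = 0.0010477.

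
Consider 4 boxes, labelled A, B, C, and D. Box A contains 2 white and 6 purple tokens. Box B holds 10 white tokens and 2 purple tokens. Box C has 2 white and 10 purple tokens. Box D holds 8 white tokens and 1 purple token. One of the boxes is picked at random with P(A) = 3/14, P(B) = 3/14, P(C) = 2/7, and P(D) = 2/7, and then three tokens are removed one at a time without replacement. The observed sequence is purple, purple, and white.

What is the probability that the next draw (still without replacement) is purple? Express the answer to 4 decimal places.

0.8108

The likelihood of the observed sequence under each hypothesis: P(data | box A) = (6/8)(5/7)(2/6) = 0.17857; P(data | box B) = (2/12)(1/11)(10/10) = 0.015152; P(data | box C) = (10/12)(9/11)(2/10) = 0.13636; P(data | box D) = (1/9)(0/8) = 0.
The prior-weighted likelihoods are 3/14 · 0.17857 = 0.038265, 3/14 · 0.015152 = 0.0032468, 2/7 · 0.13636 = 0.038961, 2/7 · 0 = 0; with total 0.080473.
The posterior is then P(box A | data) = 0.4755, P(box B | data) = 0.040346, P(box C | data) = 0.48415, P(box D | data) = 0.
The predictive probability is P(purple next | data) = (4/5)(0.4755) + (0)(0.040346) + (8/9)(0.48415) = 0.81076.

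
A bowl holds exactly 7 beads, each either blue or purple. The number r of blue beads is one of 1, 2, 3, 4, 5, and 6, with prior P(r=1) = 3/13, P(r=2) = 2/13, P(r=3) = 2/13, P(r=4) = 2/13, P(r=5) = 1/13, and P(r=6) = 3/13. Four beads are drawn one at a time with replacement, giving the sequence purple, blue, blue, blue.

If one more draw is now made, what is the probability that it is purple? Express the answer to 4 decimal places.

0.3287

Under each hypothesis, the probability of the observed sequence is: P(data | r = 1) = (6/7)(1/7)(1/7)(1/7) = 0.002499; P(data | r = 2) = (5/7)(2/7)(2/7)(2/7) = 0.01666; P(data | r = 3) = (4/7)(3/7)(3/7)(3/7) = 0.044981; P(data | r = 4) = (3/7)(4/7)(4/7)(4/7) = 0.079967; P(data | r = 5) = (2/7)(5/7)(5/7)(5/7) = 0.10412; P(data | r = 6) = (1/7)(6/7)(6/7)(6/7) = 0.089963.
Multiplying each by its prior: 3/13 · 0.002499 = 0.00057668, 2/13 · 0.01666 = 0.002563, 2/13 · 0.044981 = 0.0069202, 2/13 · 0.079967 = 0.012303, 1/13 · 0.10412 = 0.0080095, 3/13 · 0.089963 = 0.020761; with total 0.051133.
The posterior is then P(r = 1 | data) = 0.011278, P(r = 2 | data) = 0.050125, P(r = 3 | data) = 0.13534, P(r = 4 | data) = 0.2406, P(r = 5 | data) = 0.15664, P(r = 6 | data) = 0.40602.
Averaging over the posterior, P(purple next | data) = (6/7)(0.011278) + (5/7)(0.050125) + (4/7)(0.13534) + (3/7)(0.2406) + (2/7)(0.15664) + (1/7)(0.40602) = 0.32868.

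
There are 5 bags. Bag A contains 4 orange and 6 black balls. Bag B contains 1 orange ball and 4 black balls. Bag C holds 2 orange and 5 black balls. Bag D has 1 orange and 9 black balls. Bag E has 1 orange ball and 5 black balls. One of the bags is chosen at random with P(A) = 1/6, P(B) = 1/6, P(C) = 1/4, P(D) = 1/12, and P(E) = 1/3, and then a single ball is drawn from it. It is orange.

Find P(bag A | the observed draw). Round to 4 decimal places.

Under each hypothesis, the probability of this draw is: P(data | bag A) = (4/10) = 0.4; P(data | bag B) = (1/5) = 0.2; P(data | bag C) = (2/7) = 0.28571; P(data | bag D) = (1/10) = 0.1; P(data | bag E) = (1/6) = 0.16667.
The prior-weighted likelihoods are 1/6 · 0.4 = 0.066667, 1/6 · 0.2 = 0.033333, 1/4 · 0.28571 = 0.071429, 1/12 · 0.1 = 0.0083333, 1/3 · 0.16667 = 0.055556; summing to 0.23532.
By Bayes' rule, P(bag A | data) = (0.066667) / (0.23532) = 0.28331.

0.2833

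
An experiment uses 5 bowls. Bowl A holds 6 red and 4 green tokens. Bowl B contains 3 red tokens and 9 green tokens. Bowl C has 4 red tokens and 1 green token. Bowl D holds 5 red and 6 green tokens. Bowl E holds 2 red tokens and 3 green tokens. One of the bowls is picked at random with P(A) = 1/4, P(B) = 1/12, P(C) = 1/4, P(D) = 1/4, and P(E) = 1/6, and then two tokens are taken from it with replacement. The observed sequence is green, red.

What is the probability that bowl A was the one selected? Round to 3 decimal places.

The likelihood of the observed sequence under each hypothesis: P(data | bowl A) = (4/10)(6/10) = 0.24; P(data | bowl B) = (9/12)(3/12) = 0.1875; P(data | bowl C) = (1/5)(4/5) = 0.16; P(data | bowl D) = (6/11)(5/11) = 0.24793; P(data | bowl E) = (3/5)(2/5) = 0.24.
The prior-weighted likelihoods are 1/4 · 0.24 = 0.06, 1/12 · 0.1875 = 0.015625, 1/4 · 0.16 = 0.04, 1/4 · 0.24793 = 0.061983, 1/6 · 0.24 = 0.04; these sum to 0.21761.
By Bayes' rule, P(bowl A | data) = (0.06) / (0.21761) = 0.27572.

0.276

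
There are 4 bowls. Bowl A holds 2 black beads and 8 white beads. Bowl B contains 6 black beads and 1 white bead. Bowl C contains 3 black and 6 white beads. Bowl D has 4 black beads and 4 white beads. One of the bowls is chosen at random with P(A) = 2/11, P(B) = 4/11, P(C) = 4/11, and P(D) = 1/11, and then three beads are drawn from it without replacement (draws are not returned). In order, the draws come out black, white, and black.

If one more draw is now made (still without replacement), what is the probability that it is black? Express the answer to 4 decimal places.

0.6474

For each hypothesis, P(data | H) works out to: P(data | bowl A) = (2/10)(8/9)(1/8) = 1/45; P(data | bowl B) = (6/7)(1/6)(5/5) = 1/7; P(data | bowl C) = (3/9)(6/8)(2/7) = 1/14; P(data | bowl D) = (4/8)(4/7)(3/6) = 1/7.
Multiplying each by its prior: 2/11 · 1/45 = 2/495, 4/11 · 1/7 = 4/77, 4/11 · 1/14 = 2/77, 1/11 · 1/7 = 1/77; summing to 47/495.
The posterior is then P(bowl A | data) = 2/47, P(bowl B | data) = 180/329, P(bowl C | data) = 90/329, P(bowl D | data) = 45/329.
So P(black next | data) = Σ P(black next | H) P(H | data) = (0)(2/47) + (1)(180/329) + (1/6)(90/329) + (2/5)(45/329) = 213/329.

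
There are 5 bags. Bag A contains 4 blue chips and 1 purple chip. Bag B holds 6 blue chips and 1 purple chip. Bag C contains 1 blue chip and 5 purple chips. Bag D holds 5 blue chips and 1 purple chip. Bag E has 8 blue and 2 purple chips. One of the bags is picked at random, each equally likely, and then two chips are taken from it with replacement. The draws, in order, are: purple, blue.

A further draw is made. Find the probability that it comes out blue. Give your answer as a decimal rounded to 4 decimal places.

0.6940

The likelihood of the observed sequence under each hypothesis: P(data | bag A) = (1/5)(4/5) = 0.16; P(data | bag B) = (1/7)(6/7) = 0.12245; P(data | bag C) = (5/6)(1/6) = 0.13889; P(data | bag D) = (1/6)(5/6) = 0.13889; P(data | bag E) = (2/10)(8/10) = 0.16.
Multiplying each by its prior: 1/5 · 0.16 = 0.032, 1/5 · 0.12245 = 0.02449, 1/5 · 0.13889 = 0.027778, 1/5 · 0.13889 = 0.027778, 1/5 · 0.16 = 0.032; with total 0.14405.
Dividing through by the total gives posterior P(bag A | data) = 0.22215, P(bag B | data) = 0.17001, P(bag C | data) = 0.19284, P(bag D | data) = 0.19284, P(bag E | data) = 0.22215.
The predictive probability is P(blue next | data) = (4/5)(0.22215) + (6/7)(0.17001) + (1/6)(0.19284) + (5/6)(0.19284) + (4/5)(0.22215) = 0.69401.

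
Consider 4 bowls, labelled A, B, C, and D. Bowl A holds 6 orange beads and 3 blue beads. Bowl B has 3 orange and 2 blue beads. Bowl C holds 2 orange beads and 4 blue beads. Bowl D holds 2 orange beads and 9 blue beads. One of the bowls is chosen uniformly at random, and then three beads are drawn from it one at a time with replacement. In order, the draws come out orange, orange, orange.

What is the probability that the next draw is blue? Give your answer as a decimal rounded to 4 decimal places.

0.3867

For each hypothesis, P(data | H) works out to: P(data | bowl A) = (6/9)(6/9)(6/9) = 0.2963; P(data | bowl B) = (3/5)(3/5)(3/5) = 0.216; P(data | bowl C) = (2/6)(2/6)(2/6) = 0.037037; P(data | bowl D) = (2/11)(2/11)(2/11) = 0.0060105.
Multiplying each by its prior: 1/4 · 0.2963 = 0.074074, 1/4 · 0.216 = 0.054, 1/4 · 0.037037 = 0.0092593, 1/4 · 0.0060105 = 0.0015026; summing to 0.13884.
The posterior is then P(bowl A | data) = 0.53354, P(bowl B | data) = 0.38895, P(bowl C | data) = 0.066692, P(bowl D | data) = 0.010823.
The predictive probability is P(blue next | data) = (1/3)(0.53354) + (2/5)(0.38895) + (2/3)(0.066692) + (9/11)(0.010823) = 0.38674.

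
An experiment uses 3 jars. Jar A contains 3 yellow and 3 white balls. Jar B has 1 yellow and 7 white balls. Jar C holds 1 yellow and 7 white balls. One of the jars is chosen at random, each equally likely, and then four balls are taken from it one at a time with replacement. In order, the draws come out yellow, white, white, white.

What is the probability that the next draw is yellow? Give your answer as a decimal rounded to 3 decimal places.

0.227

Under each hypothesis, the probability of the observed sequence is: P(data | jar A) = (3/6)(3/6)(3/6)(3/6) = 0.0625; P(data | jar B) = (1/8)(7/8)(7/8)(7/8) = 0.08374; P(data | jar C) = (1/8)(7/8)(7/8)(7/8) = 0.08374.
Weighting by the prior gives 1/3 · 0.0625 = 0.020833, 1/3 · 0.08374 = 0.027913, 1/3 · 0.08374 = 0.027913; with total 0.07666.
Dividing through by the total gives posterior P(jar A | data) = 0.27176, P(jar B | data) = 0.36412, P(jar C | data) = 0.36412.
So P(yellow next | data) = Σ P(yellow next | H) P(H | data) = (1/2)(0.27176) + (1/8)(0.36412) + (1/8)(0.36412) = 0.22691.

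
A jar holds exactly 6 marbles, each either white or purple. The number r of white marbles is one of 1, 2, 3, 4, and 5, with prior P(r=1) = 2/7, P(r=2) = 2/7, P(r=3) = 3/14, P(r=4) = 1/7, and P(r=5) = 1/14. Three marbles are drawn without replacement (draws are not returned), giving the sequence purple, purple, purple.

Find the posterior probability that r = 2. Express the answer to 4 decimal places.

0.2712

Under each hypothesis, the probability of the observed sequence is: P(data | r = 1) = (5/6)(4/5)(3/4) = 1/2; P(data | r = 2) = (4/6)(3/5)(2/4) = 1/5; P(data | r = 3) = (3/6)(2/5)(1/4) = 1/20; P(data | r = 4) = (2/6)(1/5)(0/4) = 0; P(data | r = 5) = (1/6)(0/5) = 0.
Multiplying each by its prior: 2/7 · 1/2 = 1/7, 2/7 · 1/5 = 2/35, 3/14 · 1/20 = 3/280, 1/7 · 0 = 0, 1/14 · 0 = 0; these sum to 59/280.
Therefore the posterior P(r = 2 | data) = (2/35) / (59/280) = 16/59.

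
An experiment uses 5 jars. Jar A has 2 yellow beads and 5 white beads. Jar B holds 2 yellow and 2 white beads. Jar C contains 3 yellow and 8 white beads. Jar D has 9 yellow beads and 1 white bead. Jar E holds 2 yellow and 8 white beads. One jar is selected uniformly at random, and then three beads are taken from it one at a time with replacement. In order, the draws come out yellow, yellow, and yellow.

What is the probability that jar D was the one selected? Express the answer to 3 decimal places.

0.805

The likelihood of the observed sequence under each hypothesis: P(data | jar A) = (2/7)(2/7)(2/7) = 0.023324; P(data | jar B) = (2/4)(2/4)(2/4) = 0.125; P(data | jar C) = (3/11)(3/11)(3/11) = 0.020285; P(data | jar D) = (9/10)(9/10)(9/10) = 0.729; P(data | jar E) = (2/10)(2/10)(2/10) = 0.008.
Multiplying each by its prior: 1/5 · 0.023324 = 0.0046647, 1/5 · 0.125 = 0.025, 1/5 · 0.020285 = 0.0040571, 1/5 · 0.729 = 0.1458, 1/5 · 0.008 = 0.0016; with total 0.18112.
By Bayes' rule, P(jar D | data) = (0.1458) / (0.18112) = 0.80498.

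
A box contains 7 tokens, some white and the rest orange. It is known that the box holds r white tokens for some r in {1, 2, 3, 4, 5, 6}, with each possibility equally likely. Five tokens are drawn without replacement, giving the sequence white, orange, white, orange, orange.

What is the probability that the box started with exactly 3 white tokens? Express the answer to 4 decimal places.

For each hypothesis, P(data | H) works out to: P(data | r = 1) = (1/7)(6/6)(0/5) = 0; P(data | r = 2) = (2/7)(5/6)(1/5)(4/4)(3/3) = 1/21; P(data | r = 3) = (3/7)(4/6)(2/5)(3/4)(2/3) = 2/35; P(data | r = 4) = (4/7)(3/6)(3/5)(2/4)(1/3) = 1/35; P(data | r = 5) = (5/7)(2/6)(4/5)(1/4)(0/3) = 0; P(data | r = 6) = (6/7)(1/6)(5/5)(0/4) = 0.
Multiplying each by its prior: 1/6 · 0 = 0, 1/6 · 1/21 = 1/126, 1/6 · 2/35 = 1/105, 1/6 · 1/35 = 1/210, 1/6 · 0 = 0, 1/6 · 0 = 0; with total 1/45.
By Bayes' rule, P(r = 3 | data) = (1/105) / (1/45) = 3/7.

0.4286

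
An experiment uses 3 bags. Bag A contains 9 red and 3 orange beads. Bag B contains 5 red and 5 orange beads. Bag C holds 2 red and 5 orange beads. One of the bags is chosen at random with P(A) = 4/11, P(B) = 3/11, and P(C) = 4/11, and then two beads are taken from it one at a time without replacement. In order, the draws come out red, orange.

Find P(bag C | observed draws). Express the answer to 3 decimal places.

For each hypothesis, P(data | H) works out to: P(data | bag A) = (9/12)(3/11) = 0.20455; P(data | bag B) = (5/10)(5/9) = 0.27778; P(data | bag C) = (2/7)(5/6) = 0.2381.
The prior-weighted likelihoods are 4/11 · 0.20455 = 0.07438, 3/11 · 0.27778 = 0.075758, 4/11 · 0.2381 = 0.08658; these sum to 0.23672.
So P(bag C | data) = (0.08658) / (0.23672) = 0.36575.

0.366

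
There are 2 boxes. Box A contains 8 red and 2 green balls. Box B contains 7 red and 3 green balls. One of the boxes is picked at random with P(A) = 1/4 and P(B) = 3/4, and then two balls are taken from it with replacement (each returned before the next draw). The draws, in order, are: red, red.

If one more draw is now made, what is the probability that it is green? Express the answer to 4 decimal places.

0.2697

Compute the likelihood of the observed sequence for each case: P(data | box A) = (8/10)(8/10) = 16/25; P(data | box B) = (7/10)(7/10) = 49/100.
Weighting by the prior gives 1/4 · 16/25 = 4/25, 3/4 · 49/100 = 147/400; summing to 211/400.
Dividing through by the total gives posterior P(box A | data) = 0.30332, P(box B | data) = 0.69668.
So P(green next | data) = Σ P(green next | H) P(H | data) = (1/5)(0.30332) + (3/10)(0.69668) = 0.26967.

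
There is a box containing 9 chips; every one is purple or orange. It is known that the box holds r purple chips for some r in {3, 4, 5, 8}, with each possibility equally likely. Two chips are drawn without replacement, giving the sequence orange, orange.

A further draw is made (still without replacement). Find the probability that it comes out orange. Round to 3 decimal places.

0.470

Compute the likelihood of the observed sequence for each case: P(data | r = 3) = (6/9)(5/8) = 5/12; P(data | r = 4) = (5/9)(4/8) = 5/18; P(data | r = 5) = (4/9)(3/8) = 1/6; P(data | r = 8) = (1/9)(0/8) = 0.
Multiplying each by its prior: 1/4 · 5/12 = 5/48, 1/4 · 5/18 = 5/72, 1/4 · 1/6 = 1/24, 1/4 · 0 = 0; with total 31/144.
The posterior is then P(r = 3 | data) = 15/31, P(r = 4 | data) = 10/31, P(r = 5 | data) = 6/31, P(r = 8 | data) = 0.
Averaging over the posterior, P(orange next | data) = (4/7)(15/31) + (3/7)(10/31) + (2/7)(6/31) = 102/217.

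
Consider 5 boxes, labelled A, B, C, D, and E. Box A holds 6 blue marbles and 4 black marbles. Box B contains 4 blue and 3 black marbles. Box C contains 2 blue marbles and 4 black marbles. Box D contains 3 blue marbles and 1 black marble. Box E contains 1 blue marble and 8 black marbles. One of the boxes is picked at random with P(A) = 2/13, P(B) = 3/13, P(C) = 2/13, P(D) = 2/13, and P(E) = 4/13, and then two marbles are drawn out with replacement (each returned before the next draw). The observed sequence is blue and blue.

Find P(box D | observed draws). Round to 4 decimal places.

0.3633

Under each hypothesis, the probability of the observed sequence is: P(data | box A) = (6/10)(6/10) = 0.36; P(data | box B) = (4/7)(4/7) = 0.32653; P(data | box C) = (2/6)(2/6) = 0.11111; P(data | box D) = (3/4)(3/4) = 0.5625; P(data | box E) = (1/9)(1/9) = 0.012346.
Weighting by the prior gives 2/13 · 0.36 = 0.055385, 3/13 · 0.32653 = 0.075353, 2/13 · 0.11111 = 0.017094, 2/13 · 0.5625 = 0.086538, 4/13 · 0.012346 = 0.0037987; summing to 0.23817.
Therefore the posterior P(box D | data) = (0.086538) / (0.23817) = 0.36335.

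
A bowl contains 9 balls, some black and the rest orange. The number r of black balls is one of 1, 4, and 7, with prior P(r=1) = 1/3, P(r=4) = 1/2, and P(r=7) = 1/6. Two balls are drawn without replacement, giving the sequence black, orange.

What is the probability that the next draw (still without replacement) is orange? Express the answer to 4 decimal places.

The likelihood of the observed sequence under each hypothesis: P(data | r = 1) = (1/9)(8/8) = 1/9; P(data | r = 4) = (4/9)(5/8) = 5/18; P(data | r = 7) = (7/9)(2/8) = 7/36.
Multiplying each by its prior: 1/3 · 1/9 = 1/27, 1/2 · 5/18 = 5/36, 1/6 · 7/36 = 7/216; these sum to 5/24.
Normalising, the posterior is P(r = 1 | data) = 8/45, P(r = 4 | data) = 2/3, P(r = 7 | data) = 7/45.
The predictive probability is P(orange next | data) = (1)(8/45) + (4/7)(2/3) + (1/7)(7/45) = 61/105.

0.5810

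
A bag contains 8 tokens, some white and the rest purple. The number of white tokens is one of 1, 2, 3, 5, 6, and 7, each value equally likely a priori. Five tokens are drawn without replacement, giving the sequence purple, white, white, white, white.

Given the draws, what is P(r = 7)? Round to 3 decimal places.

0.438

The likelihood of the observed sequence under each hypothesis: P(data | r = 1) = (7/8)(1/7)(0/6) = 0; P(data | r = 2) = (6/8)(2/7)(1/6)(0/5) = 0; P(data | r = 3) = (5/8)(3/7)(2/6)(1/5)(0/4) = 0; P(data | r = 5) = (3/8)(5/7)(4/6)(3/5)(2/4) = 3/56; P(data | r = 6) = (2/8)(6/7)(5/6)(4/5)(3/4) = 3/28; P(data | r = 7) = (1/8)(7/7)(6/6)(5/5)(4/4) = 1/8.
Weighting by the prior gives 1/6 · 0 = 0, 1/6 · 0 = 0, 1/6 · 0 = 0, 1/6 · 3/56 = 1/112, 1/6 · 3/28 = 1/56, 1/6 · 1/8 = 1/48; summing to 1/21.
Hence P(r = 7 | data) = (1/48) / (1/21) = 7/16.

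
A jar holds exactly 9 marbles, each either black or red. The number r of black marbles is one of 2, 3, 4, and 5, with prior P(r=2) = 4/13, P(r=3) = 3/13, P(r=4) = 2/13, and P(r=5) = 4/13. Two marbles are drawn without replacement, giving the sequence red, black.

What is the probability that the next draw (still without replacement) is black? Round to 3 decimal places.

Under each hypothesis, the probability of the observed sequence is: P(data | r = 2) = (7/9)(2/8) = 7/36; P(data | r = 3) = (6/9)(3/8) = 1/4; P(data | r = 4) = (5/9)(4/8) = 5/18; P(data | r = 5) = (4/9)(5/8) = 5/18.
Multiplying each by its prior: 4/13 · 7/36 = 7/117, 3/13 · 1/4 = 3/52, 2/13 · 5/18 = 5/117, 4/13 · 5/18 = 10/117; these sum to 115/468.
Normalising, the posterior is P(r = 2 | data) = 28/115, P(r = 3 | data) = 27/115, P(r = 4 | data) = 4/23, P(r = 5 | data) = 8/23.
Averaging over the posterior, P(black next | data) = (1/7)(28/115) + (2/7)(27/115) + (3/7)(4/23) + (4/7)(8/23) = 302/805.

0.375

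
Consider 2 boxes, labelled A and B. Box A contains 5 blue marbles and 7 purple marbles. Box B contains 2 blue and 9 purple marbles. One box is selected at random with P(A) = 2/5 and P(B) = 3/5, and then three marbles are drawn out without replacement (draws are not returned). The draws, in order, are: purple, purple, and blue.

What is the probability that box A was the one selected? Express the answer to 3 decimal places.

0.422

For each hypothesis, P(data | H) works out to: P(data | box A) = (7/12)(6/11)(5/10) = 7/44; P(data | box B) = (9/11)(8/10)(2/9) = 8/55.
The prior-weighted likelihoods are 2/5 · 7/44 = 7/110, 3/5 · 8/55 = 24/275; summing to 83/550.
By Bayes' rule, P(box A | data) = (7/110) / (83/550) = 35/83.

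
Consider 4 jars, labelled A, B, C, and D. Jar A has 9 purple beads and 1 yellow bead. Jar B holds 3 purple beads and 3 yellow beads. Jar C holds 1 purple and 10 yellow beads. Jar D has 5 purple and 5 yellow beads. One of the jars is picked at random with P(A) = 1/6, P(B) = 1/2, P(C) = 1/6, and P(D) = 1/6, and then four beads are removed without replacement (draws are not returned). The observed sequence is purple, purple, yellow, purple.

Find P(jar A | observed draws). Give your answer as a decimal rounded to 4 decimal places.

0.3231

Compute the likelihood of the observed sequence for each case: P(data | jar A) = (9/10)(8/9)(1/8)(7/7) = 1/10; P(data | jar B) = (3/6)(2/5)(3/4)(1/3) = 1/20; P(data | jar C) = (1/11)(0/10) = 0; P(data | jar D) = (5/10)(4/9)(5/8)(3/7) = 5/84.
Multiplying each by its prior: 1/6 · 1/10 = 1/60, 1/2 · 1/20 = 1/40, 1/6 · 0 = 0, 1/6 · 5/84 = 5/504; summing to 13/252.
Therefore the posterior P(jar A | data) = (1/60) / (13/252) = 21/65.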